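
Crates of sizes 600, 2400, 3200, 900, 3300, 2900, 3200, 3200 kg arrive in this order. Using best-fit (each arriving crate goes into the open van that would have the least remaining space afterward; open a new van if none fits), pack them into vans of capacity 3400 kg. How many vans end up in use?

7

  600 → van 1 (new)  [load 600/3400]
  2400 → van 1  [load 3000/3400]
  3200 → van 2 (new)  [load 3200/3400]
  900 → van 3 (new)  [load 900/3400]
  3300 → van 4 (new)  [load 3300/3400]
  2900 → van 5 (new)  [load 2900/3400]
  3200 → van 6 (new)  [load 3200/3400]
  3200 → van 7 (new)  [load 3200/3400]
7 vans opened.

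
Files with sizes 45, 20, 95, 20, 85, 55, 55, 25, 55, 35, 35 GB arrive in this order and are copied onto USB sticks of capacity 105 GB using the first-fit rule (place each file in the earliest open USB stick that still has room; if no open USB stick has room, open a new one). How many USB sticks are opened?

  45 → USB stick 1 (new)  [load 45/105]
  20 → USB stick 1  [load 65/105]
  95 → USB stick 2 (new)  [load 95/105]
  20 → USB stick 1  [load 85/105]
  85 → USB stick 3 (new)  [load 85/105]
  55 → USB stick 4 (new)  [load 55/105]
  55 → USB stick 5 (new)  [load 55/105]
  25 → USB stick 4  [load 80/105]
  55 → USB stick 6 (new)  [load 55/105]
  35 → USB stick 5  [load 90/105]
  35 → USB stick 6  [load 90/105]
6 USB sticks opened.

6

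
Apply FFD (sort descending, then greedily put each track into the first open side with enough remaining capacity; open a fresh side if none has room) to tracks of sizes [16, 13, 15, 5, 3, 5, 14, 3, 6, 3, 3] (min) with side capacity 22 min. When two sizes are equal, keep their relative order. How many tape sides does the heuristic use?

Sorted descending: 16, 15, 14, 13, 6, 5, 5, 3, 3, 3, 3.
  16 → side 1 (new)  [load 16/22]
  15 → side 2 (new)  [load 15/22]
  14 → side 3 (new)  [load 14/22]
  13 → side 4 (new)  [load 13/22]
  6 → side 1  [load 22/22]
  5 → side 2  [load 20/22]
  5 → side 3  [load 19/22]
  3 → side 3  [load 22/22]
  3 → side 4  [load 16/22]
  3 → side 4  [load 19/22]
  3 → side 4  [load 22/22]
4 tape sides opened.

4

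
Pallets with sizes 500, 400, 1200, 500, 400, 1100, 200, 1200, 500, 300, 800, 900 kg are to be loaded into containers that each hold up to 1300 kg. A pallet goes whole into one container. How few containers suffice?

Total = 1200 + 1200 + 1100 + 900 + 800 + 500 + 500 + 500 + 400 + 400 + 300 + 200 = 8000 kg.
Lower bound: ⌈8000/1300⌉ = 7 containers.
A packing using 7 containers:
  container 1: 1200 = 1200
  container 2: 1200 = 1200
  container 3: 1100 + 200 = 1300
  container 4: 900 + 400 = 1300
  container 5: 800 + 500 = 1300
  container 6: 500 + 500 + 300 = 1300
  container 7: 400 = 400
This matches the lower bound, so 7 is optimal.

7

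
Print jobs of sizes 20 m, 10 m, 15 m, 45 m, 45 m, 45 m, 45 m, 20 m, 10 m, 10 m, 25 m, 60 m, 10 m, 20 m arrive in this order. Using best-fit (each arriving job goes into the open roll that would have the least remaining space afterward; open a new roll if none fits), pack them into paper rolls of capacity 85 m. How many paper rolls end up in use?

  20 → roll 1 (new)  [load 20/85]
  10 → roll 1  [load 30/85]
  15 → roll 1  [load 45/85]
  45 → roll 2 (new)  [load 45/85]
  45 → roll 3 (new)  [load 45/85]
  45 → roll 4 (new)  [load 45/85]
  45 → roll 5 (new)  [load 45/85]
  20 → roll 1  [load 65/85]
  10 → roll 1  [load 75/85]
  10 → roll 1  [load 85/85]
  25 → roll 2  [load 70/85]
  60 → roll 6 (new)  [load 60/85]
  10 → roll 2  [load 80/85]
  20 → roll 6  [load 80/85]
6 paper rolls opened.

6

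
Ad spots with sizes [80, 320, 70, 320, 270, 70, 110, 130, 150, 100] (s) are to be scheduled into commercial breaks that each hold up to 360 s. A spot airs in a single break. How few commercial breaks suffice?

Total = 320 + 320 + 270 + 150 + 130 + 110 + 100 + 80 + 70 + 70 = 1620 s.
Lower bound: ⌈1620/360⌉ = 5 commercial breaks.
A packing using 5 commercial breaks:
  break 1: 320 = 320
  break 2: 320 = 320
  break 3: 270 + 80 = 350
  break 4: 150 + 130 + 70 = 350
  break 5: 110 + 100 + 70 = 280
This matches the lower bound, so 5 is optimal.

5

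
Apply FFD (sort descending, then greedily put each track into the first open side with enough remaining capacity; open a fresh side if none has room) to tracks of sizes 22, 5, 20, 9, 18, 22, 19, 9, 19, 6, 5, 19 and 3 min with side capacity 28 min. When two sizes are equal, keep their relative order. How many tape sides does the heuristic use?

Sorted descending: 22, 22, 20, 19, 19, 19, 18, 9, 9, 6, 5, 5, 3.
  22 → side 1 (new)  [load 22/28]
  22 → side 2 (new)  [load 22/28]
  20 → side 3 (new)  [load 20/28]
  19 → side 4 (new)  [load 19/28]
  19 → side 5 (new)  [load 19/28]
  19 → side 6 (new)  [load 19/28]
  18 → side 7 (new)  [load 18/28]
  9 → side 4  [load 28/28]
  9 → side 5  [load 28/28]
  6 → side 1  [load 28/28]
  5 → side 2  [load 27/28]
  5 → side 3  [load 25/28]
  3 → side 3  [load 28/28]
7 tape sides opened.

7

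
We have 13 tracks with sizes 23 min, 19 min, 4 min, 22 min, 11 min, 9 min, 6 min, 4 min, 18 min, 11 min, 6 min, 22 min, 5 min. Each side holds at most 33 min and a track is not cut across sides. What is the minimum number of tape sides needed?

Total = 23 + 22 + 22 + 19 + 18 + 11 + 11 + 9 + 6 + 6 + 5 + 4 + 4 = 160 min.
Lower bound: ⌈160/33⌉ = 5 tape sides.
A packing using 5 tape sides:
  side 1: 23 + 9 = 32
  side 2: 22 + 11 = 33
  side 3: 22 + 11 = 33
  side 4: 19 + 6 + 6 = 31
  side 5: 18 + 5 + 4 + 4 = 31
This matches the lower bound, so 5 is optimal.

5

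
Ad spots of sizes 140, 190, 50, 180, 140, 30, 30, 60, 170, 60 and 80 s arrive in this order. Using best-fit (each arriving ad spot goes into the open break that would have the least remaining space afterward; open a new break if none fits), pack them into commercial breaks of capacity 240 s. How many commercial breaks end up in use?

5

  140 → break 1 (new)  [load 140/240]
  190 → break 2 (new)  [load 190/240]
  50 → break 2  [load 240/240]
  180 → break 3 (new)  [load 180/240]
  140 → break 4 (new)  [load 140/240]
  30 → break 3  [load 210/240]
  30 → break 3  [load 240/240]
  60 → break 1  [load 200/240]
  170 → break 5 (new)  [load 170/240]
  60 → break 5  [load 230/240]
  80 → break 4  [load 220/240]
5 commercial breaks opened.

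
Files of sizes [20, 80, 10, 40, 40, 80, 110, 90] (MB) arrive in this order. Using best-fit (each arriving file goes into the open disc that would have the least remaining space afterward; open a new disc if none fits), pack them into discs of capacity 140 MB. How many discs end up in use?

5

  20 → disc 1 (new)  [load 20/140]
  80 → disc 1  [load 100/140]
  10 → disc 1  [load 110/140]
  40 → disc 2 (new)  [load 40/140]
  40 → disc 2  [load 80/140]
  80 → disc 3 (new)  [load 80/140]
  110 → disc 4 (new)  [load 110/140]
  90 → disc 5 (new)  [load 90/140]
5 discs opened.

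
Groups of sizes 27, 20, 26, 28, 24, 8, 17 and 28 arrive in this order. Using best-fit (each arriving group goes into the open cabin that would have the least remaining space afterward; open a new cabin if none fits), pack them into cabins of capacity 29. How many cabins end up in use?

7

  27 → cabin 1 (new)  [load 27/29]
  20 → cabin 2 (new)  [load 20/29]
  26 → cabin 3 (new)  [load 26/29]
  28 → cabin 4 (new)  [load 28/29]
  24 → cabin 5 (new)  [load 24/29]
  8 → cabin 2  [load 28/29]
  17 → cabin 6 (new)  [load 17/29]
  28 → cabin 7 (new)  [load 28/29]
7 cabins opened.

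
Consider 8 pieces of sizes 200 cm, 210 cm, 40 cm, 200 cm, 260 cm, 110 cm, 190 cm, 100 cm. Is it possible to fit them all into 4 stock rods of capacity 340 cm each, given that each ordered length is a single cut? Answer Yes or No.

No

Total = 1310 cm; ⌈1310/340⌉ = 4.
5 pieces each exceed half the capacity and cannot share a stock rod, forcing at least 5 stock rods.
At least 5 stock rods are required, but only 4 are allowed.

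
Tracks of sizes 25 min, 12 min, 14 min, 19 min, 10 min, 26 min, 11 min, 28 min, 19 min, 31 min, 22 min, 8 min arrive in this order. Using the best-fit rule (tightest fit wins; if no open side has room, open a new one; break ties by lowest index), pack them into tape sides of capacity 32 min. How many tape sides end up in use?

8

  25 → side 1 (new)  [load 25/32]
  12 → side 2 (new)  [load 12/32]
  14 → side 2  [load 26/32]
  19 → side 3 (new)  [load 19/32]
  10 → side 3  [load 29/32]
  26 → side 4 (new)  [load 26/32]
  11 → side 5 (new)  [load 11/32]
  28 → side 6 (new)  [load 28/32]
  19 → side 5  [load 30/32]
  31 → side 7 (new)  [load 31/32]
  22 → side 8 (new)  [load 22/32]
  8 → side 8  [load 30/32]
8 tape sides opened.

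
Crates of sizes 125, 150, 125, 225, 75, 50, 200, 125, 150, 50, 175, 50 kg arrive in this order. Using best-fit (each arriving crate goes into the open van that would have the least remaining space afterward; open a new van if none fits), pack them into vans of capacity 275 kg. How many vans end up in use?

  125 → van 1 (new)  [load 125/275]
  150 → van 1  [load 275/275]
  125 → van 2 (new)  [load 125/275]
  225 → van 3 (new)  [load 225/275]
  75 → van 2  [load 200/275]
  50 → van 3  [load 275/275]
  200 → van 4 (new)  [load 200/275]
  125 → van 5 (new)  [load 125/275]
  150 → van 5  [load 275/275]
  50 → van 2  [load 250/275]
  175 → van 6 (new)  [load 175/275]
  50 → van 4  [load 250/275]
6 vans opened.

6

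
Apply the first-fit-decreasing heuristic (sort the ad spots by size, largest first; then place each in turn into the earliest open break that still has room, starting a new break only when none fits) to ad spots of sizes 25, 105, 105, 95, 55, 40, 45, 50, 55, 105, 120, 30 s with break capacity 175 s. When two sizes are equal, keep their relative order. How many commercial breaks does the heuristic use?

Sorted descending: 120, 105, 105, 105, 95, 55, 55, 50, 45, 40, 30, 25.
  120 → break 1 (new)  [load 120/175]
  105 → break 2 (new)  [load 105/175]
  105 → break 3 (new)  [load 105/175]
  105 → break 4 (new)  [load 105/175]
  95 → break 5 (new)  [load 95/175]
  55 → break 1  [load 175/175]
  55 → break 2  [load 160/175]
  50 → break 3  [load 155/175]
  45 → break 4  [load 150/175]
  40 → break 5  [load 135/175]
  30 → break 5  [load 165/175]
  25 → break 4  [load 175/175]
5 commercial breaks opened.

5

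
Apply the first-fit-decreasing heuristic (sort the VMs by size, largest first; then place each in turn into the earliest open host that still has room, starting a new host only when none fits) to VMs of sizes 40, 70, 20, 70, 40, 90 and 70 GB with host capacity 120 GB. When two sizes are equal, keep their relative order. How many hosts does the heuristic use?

4

Sorted descending: 90, 70, 70, 70, 40, 40, 20.
  90 → host 1 (new)  [load 90/120]
  70 → host 2 (new)  [load 70/120]
  70 → host 3 (new)  [load 70/120]
  70 → host 4 (new)  [load 70/120]
  40 → host 2  [load 110/120]
  40 → host 3  [load 110/120]
  20 → host 1  [load 110/120]
4 hosts opened.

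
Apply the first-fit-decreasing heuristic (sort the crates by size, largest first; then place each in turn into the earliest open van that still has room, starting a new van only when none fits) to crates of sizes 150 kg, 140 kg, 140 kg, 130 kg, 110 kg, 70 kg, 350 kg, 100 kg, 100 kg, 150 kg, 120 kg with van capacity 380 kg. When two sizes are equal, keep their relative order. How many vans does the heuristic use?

5

Sorted descending: 350, 150, 150, 140, 140, 130, 120, 110, 100, 100, 70.
  350 → van 1 (new)  [load 350/380]
  150 → van 2 (new)  [load 150/380]
  150 → van 2  [load 300/380]
  140 → van 3 (new)  [load 140/380]
  140 → van 3  [load 280/380]
  130 → van 4 (new)  [load 130/380]
  120 → van 4  [load 250/380]
  110 → van 4  [load 360/380]
  100 → van 3  [load 380/380]
  100 → van 5 (new)  [load 100/380]
  70 → van 2  [load 370/380]
5 vans opened.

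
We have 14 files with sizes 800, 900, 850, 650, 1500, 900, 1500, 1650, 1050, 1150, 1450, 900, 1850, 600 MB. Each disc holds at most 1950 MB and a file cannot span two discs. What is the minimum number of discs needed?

Total = 1850 + 1650 + 1500 + 1500 + 1450 + 1150 + 1050 + 900 + 900 + 900 + 850 + 800 + 650 + 600 = 15750 MB.
Lower bound: ⌈15750/1950⌉ = 9 discs.
A packing using 10 discs:
  disc 1: 1850 = 1850
  disc 2: 1650 = 1650
  disc 3: 1500 = 1500
  disc 4: 1500 = 1500
  disc 5: 1450 = 1450
  disc 6: 1150 + 800 = 1950
  disc 7: 1050 + 900 = 1950
  disc 8: 900 + 900 = 1800
  disc 9: 850 + 650 = 1500
  disc 10: 600 = 600
No arrangement into 9 discs stays within capacity, so 10 is optimal.

10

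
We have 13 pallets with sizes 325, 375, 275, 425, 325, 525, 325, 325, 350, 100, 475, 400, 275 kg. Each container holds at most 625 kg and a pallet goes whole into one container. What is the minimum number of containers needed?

10

Total = 525 + 475 + 425 + 400 + 375 + 350 + 325 + 325 + 325 + 325 + 275 + 275 + 100 = 4500 kg.
Lower bound: ⌈4500/625⌉ = 8 containers.
Also, 10 pallets each exceed 625/2 kg, and no two of those can share a container, so at least 10 containers are needed.
A packing using 10 containers:
  container 1: 525 + 100 = 625
  container 2: 475 = 475
  container 3: 425 = 425
  container 4: 400 = 400
  container 5: 375 = 375
  container 6: 350 + 275 = 625
  container 7: 325 + 275 = 600
  container 8: 325 = 325
  container 9: 325 = 325
  container 10: 325 = 325
This matches the lower bound, so 10 is optimal.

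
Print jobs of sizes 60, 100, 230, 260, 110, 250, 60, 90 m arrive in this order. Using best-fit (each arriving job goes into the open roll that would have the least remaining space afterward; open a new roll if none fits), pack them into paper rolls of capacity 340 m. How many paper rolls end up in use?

4

  60 → roll 1 (new)  [load 60/340]
  100 → roll 1  [load 160/340]
  230 → roll 2 (new)  [load 230/340]
  260 → roll 3 (new)  [load 260/340]
  110 → roll 2  [load 340/340]
  250 → roll 4 (new)  [load 250/340]
  60 → roll 3  [load 320/340]
  90 → roll 4  [load 340/340]
4 paper rolls opened.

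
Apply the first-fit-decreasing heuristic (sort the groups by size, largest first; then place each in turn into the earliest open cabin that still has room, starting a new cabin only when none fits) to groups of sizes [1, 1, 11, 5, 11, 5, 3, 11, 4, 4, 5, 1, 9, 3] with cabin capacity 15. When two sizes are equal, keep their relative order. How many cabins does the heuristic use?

5

Sorted descending: 11, 11, 11, 9, 5, 5, 5, 4, 4, 3, 3, 1, 1, 1.
  11 → cabin 1 (new)  [load 11/15]
  11 → cabin 2 (new)  [load 11/15]
  11 → cabin 3 (new)  [load 11/15]
  9 → cabin 4 (new)  [load 9/15]
  5 → cabin 4  [load 14/15]
  5 → cabin 5 (new)  [load 5/15]
  5 → cabin 5  [load 10/15]
  4 → cabin 1  [load 15/15]
  4 → cabin 2  [load 15/15]
  3 → cabin 3  [load 14/15]
  3 → cabin 5  [load 13/15]
  1 → cabin 3  [load 15/15]
  1 → cabin 4  [load 15/15]
  1 → cabin 5  [load 14/15]
5 cabins opened.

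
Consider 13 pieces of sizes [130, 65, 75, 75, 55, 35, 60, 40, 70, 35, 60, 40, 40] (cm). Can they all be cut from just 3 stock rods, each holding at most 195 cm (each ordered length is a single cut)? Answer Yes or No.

No

Total = 780 cm; ⌈780/195⌉ = 4.
At least 4 stock rods are required, but only 3 are allowed.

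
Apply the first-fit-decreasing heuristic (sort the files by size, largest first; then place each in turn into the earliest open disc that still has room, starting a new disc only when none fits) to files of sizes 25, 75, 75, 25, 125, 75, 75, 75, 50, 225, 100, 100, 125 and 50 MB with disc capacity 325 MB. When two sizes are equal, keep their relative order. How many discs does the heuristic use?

4

Sorted descending: 225, 125, 125, 100, 100, 75, 75, 75, 75, 75, 50, 50, 25, 25.
  225 → disc 1 (new)  [load 225/325]
  125 → disc 2 (new)  [load 125/325]
  125 → disc 2  [load 250/325]
  100 → disc 1  [load 325/325]
  100 → disc 3 (new)  [load 100/325]
  75 → disc 2  [load 325/325]
  75 → disc 3  [load 175/325]
  75 → disc 3  [load 250/325]
  75 → disc 3  [load 325/325]
  75 → disc 4 (new)  [load 75/325]
  50 → disc 4  [load 125/325]
  50 → disc 4  [load 175/325]
  25 → disc 4  [load 200/325]
  25 → disc 4  [load 225/325]
4 discs opened.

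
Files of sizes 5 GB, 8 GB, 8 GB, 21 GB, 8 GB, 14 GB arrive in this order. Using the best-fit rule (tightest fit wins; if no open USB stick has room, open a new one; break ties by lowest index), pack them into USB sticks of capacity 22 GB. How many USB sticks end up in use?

3

  5 → USB stick 1 (new)  [load 5/22]
  8 → USB stick 1  [load 13/22]
  8 → USB stick 1  [load 21/22]
  21 → USB stick 2 (new)  [load 21/22]
  8 → USB stick 3 (new)  [load 8/22]
  14 → USB stick 3  [load 22/22]
3 USB sticks opened.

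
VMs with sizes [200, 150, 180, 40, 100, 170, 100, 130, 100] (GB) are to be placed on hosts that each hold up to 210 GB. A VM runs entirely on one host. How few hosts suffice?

Total = 200 + 180 + 170 + 150 + 130 + 100 + 100 + 100 + 40 = 1170 GB.
Lower bound: ⌈1170/210⌉ = 6 hosts.
A packing using 7 hosts:
  host 1: 200 = 200
  host 2: 180 = 180
  host 3: 170 + 40 = 210
  host 4: 150 = 150
  host 5: 130 = 130
  host 6: 100 + 100 = 200
  host 7: 100 = 100
No arrangement into 6 hosts stays within capacity, so 7 is optimal.

7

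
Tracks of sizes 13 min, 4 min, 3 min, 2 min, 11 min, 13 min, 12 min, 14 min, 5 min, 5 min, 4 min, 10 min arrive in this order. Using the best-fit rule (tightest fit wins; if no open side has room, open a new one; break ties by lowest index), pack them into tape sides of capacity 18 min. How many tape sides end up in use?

  13 → side 1 (new)  [load 13/18]
  4 → side 1  [load 17/18]
  3 → side 2 (new)  [load 3/18]
  2 → side 2  [load 5/18]
  11 → side 2  [load 16/18]
  13 → side 3 (new)  [load 13/18]
  12 → side 4 (new)  [load 12/18]
  14 → side 5 (new)  [load 14/18]
  5 → side 3  [load 18/18]
  5 → side 4  [load 17/18]
  4 → side 5  [load 18/18]
  10 → side 6 (new)  [load 10/18]
6 tape sides opened.

6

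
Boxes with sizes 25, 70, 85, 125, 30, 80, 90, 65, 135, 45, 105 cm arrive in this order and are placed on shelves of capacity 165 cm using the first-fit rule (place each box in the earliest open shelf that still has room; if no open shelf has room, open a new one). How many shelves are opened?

6

  25 → shelf 1 (new)  [load 25/165]
  70 → shelf 1  [load 95/165]
  85 → shelf 2 (new)  [load 85/165]
  125 → shelf 3 (new)  [load 125/165]
  30 → shelf 1  [load 125/165]
  80 → shelf 2  [load 165/165]
  90 → shelf 4 (new)  [load 90/165]
  65 → shelf 4  [load 155/165]
  135 → shelf 5 (new)  [load 135/165]
  45 → shelf 6 (new)  [load 45/165]
  105 → shelf 6  [load 150/165]
6 shelves opened.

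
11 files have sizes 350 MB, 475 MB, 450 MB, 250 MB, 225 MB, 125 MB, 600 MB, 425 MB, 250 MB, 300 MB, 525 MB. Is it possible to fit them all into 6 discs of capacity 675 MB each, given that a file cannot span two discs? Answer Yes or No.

Total = 3975 MB; ⌈3975/675⌉ = 6.
The bound of 6 does not rule out 6, but exhaustive search shows no assignment into 6 discs of capacity 675 MB exists — the minimum is 7.

No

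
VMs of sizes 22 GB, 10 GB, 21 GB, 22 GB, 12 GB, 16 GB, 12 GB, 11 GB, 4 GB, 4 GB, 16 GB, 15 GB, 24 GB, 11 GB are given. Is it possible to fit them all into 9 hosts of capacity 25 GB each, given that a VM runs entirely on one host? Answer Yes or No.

A valid assignment using 9 hosts:
  host 1: 24 = 24
  host 2: 22 = 22
  host 3: 22 = 22
  host 4: 21 + 4 = 25
  host 5: 16 + 4 = 20
  host 6: 16 = 16
  host 7: 15 + 10 = 25
  host 8: 12 + 12 = 24
  host 9: 11 + 11 = 22
Every load is within 25 GB, so 9 hosts suffice.

Yes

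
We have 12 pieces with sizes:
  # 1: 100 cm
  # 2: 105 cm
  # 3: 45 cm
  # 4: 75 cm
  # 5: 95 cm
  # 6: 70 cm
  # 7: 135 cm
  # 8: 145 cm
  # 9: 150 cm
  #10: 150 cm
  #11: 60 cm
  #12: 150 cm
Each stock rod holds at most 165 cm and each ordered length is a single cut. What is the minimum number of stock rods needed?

9

Total = 150 + 150 + 150 + 145 + 135 + 105 + 100 + 95 + 75 + 70 + 60 + 45 = 1280 cm.
Lower bound: ⌈1280/165⌉ = 8 stock rods.
A packing using 9 stock rods:
  stock rod 1: 150 = 150
  stock rod 2: 150 = 150
  stock rod 3: 150 = 150
  stock rod 4: 145 = 145
  stock rod 5: 135 = 135
  stock rod 6: 105 + 60 = 165
  stock rod 7: 100 + 45 = 145
  stock rod 8: 95 + 70 = 165
  stock rod 9: 75 = 75
No arrangement into 8 stock rods stays within capacity, so 9 is optimal.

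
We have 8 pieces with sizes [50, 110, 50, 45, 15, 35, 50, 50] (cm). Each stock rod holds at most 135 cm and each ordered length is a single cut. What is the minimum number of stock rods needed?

Total = 110 + 50 + 50 + 50 + 50 + 45 + 35 + 15 = 405 cm.
Lower bound: ⌈405/135⌉ = 3 stock rods.
A packing using 4 stock rods:
  stock rod 1: 110 + 15 = 125
  stock rod 2: 50 + 50 + 35 = 135
  stock rod 3: 50 + 50 = 100
  stock rod 4: 45 = 45
No arrangement into 3 stock rods stays within capacity, so 4 is optimal.

4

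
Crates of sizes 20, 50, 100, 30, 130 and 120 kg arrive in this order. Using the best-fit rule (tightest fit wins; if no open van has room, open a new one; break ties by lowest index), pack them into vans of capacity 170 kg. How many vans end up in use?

3

  20 → van 1 (new)  [load 20/170]
  50 → van 1  [load 70/170]
  100 → van 1  [load 170/170]
  30 → van 2 (new)  [load 30/170]
  130 → van 2  [load 160/170]
  120 → van 3 (new)  [load 120/170]
3 vans opened.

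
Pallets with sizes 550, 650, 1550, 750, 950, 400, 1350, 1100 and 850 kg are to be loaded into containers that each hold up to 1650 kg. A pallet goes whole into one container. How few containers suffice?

6

Total = 1550 + 1350 + 1100 + 950 + 850 + 750 + 650 + 550 + 400 = 8150 kg.
Lower bound: ⌈8150/1650⌉ = 5 containers.
A packing using 6 containers:
  container 1: 1550 = 1550
  container 2: 1350 = 1350
  container 3: 1100 + 550 = 1650
  container 4: 950 + 650 = 1600
  container 5: 850 + 750 = 1600
  container 6: 400 = 400
No arrangement into 5 containers stays within capacity, so 6 is optimal.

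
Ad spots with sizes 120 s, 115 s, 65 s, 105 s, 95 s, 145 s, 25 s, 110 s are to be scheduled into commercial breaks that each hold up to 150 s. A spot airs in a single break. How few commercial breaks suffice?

Total = 145 + 120 + 115 + 110 + 105 + 95 + 65 + 25 = 780 s.
Lower bound: ⌈780/150⌉ = 6 commercial breaks.
A packing using 7 commercial breaks:
  break 1: 145 = 145
  break 2: 120 + 25 = 145
  break 3: 115 = 115
  break 4: 110 = 110
  break 5: 105 = 105
  break 6: 95 = 95
  break 7: 65 = 65
No arrangement into 6 commercial breaks stays within capacity, so 7 is optimal.

7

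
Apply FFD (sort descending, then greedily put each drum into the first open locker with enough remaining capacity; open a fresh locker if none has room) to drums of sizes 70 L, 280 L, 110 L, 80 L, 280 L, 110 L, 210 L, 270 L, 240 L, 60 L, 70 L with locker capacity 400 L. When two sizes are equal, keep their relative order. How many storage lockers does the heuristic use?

5

Sorted descending: 280, 280, 270, 240, 210, 110, 110, 80, 70, 70, 60.
  280 → locker 1 (new)  [load 280/400]
  280 → locker 2 (new)  [load 280/400]
  270 → locker 3 (new)  [load 270/400]
  240 → locker 4 (new)  [load 240/400]
  210 → locker 5 (new)  [load 210/400]
  110 → locker 1  [load 390/400]
  110 → locker 2  [load 390/400]
  80 → locker 3  [load 350/400]
  70 → locker 4  [load 310/400]
  70 → locker 4  [load 380/400]
  60 → locker 5  [load 270/400]
5 storage lockers opened.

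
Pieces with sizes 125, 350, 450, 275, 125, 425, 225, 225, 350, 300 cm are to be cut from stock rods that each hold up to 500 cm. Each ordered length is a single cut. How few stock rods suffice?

7

Total = 450 + 425 + 350 + 350 + 300 + 275 + 225 + 225 + 125 + 125 = 2850 cm.
Lower bound: ⌈2850/500⌉ = 6 stock rods.
A packing using 7 stock rods:
  stock rod 1: 450 = 450
  stock rod 2: 425 = 425
  stock rod 3: 350 + 125 = 475
  stock rod 4: 350 + 125 = 475
  stock rod 5: 300 = 300
  stock rod 6: 275 + 225 = 500
  stock rod 7: 225 = 225
No arrangement into 6 stock rods stays within capacity, so 7 is optimal.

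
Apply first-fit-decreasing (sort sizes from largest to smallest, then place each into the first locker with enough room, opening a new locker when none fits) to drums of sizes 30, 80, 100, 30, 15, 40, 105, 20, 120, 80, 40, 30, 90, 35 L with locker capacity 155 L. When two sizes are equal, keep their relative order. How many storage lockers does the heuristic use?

Sorted descending: 120, 105, 100, 90, 80, 80, 40, 40, 35, 30, 30, 30, 20, 15.
  120 → locker 1 (new)  [load 120/155]
  105 → locker 2 (new)  [load 105/155]
  100 → locker 3 (new)  [load 100/155]
  90 → locker 4 (new)  [load 90/155]
  80 → locker 5 (new)  [load 80/155]
  80 → locker 6 (new)  [load 80/155]
  40 → locker 2  [load 145/155]
  40 → locker 3  [load 140/155]
  35 → locker 1  [load 155/155]
  30 → locker 4  [load 120/155]
  30 → locker 4  [load 150/155]
  30 → locker 5  [load 110/155]
  20 → locker 5  [load 130/155]
  15 → locker 3  [load 155/155]
6 storage lockers opened.

6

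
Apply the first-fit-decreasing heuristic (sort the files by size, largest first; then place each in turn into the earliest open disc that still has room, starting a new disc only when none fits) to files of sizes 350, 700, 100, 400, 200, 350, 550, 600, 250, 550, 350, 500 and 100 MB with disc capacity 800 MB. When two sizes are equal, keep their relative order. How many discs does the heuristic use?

Sorted descending: 700, 600, 550, 550, 500, 400, 350, 350, 350, 250, 200, 100, 100.
  700 → disc 1 (new)  [load 700/800]
  600 → disc 2 (new)  [load 600/800]
  550 → disc 3 (new)  [load 550/800]
  550 → disc 4 (new)  [load 550/800]
  500 → disc 5 (new)  [load 500/800]
  400 → disc 6 (new)  [load 400/800]
  350 → disc 6  [load 750/800]
  350 → disc 7 (new)  [load 350/800]
  350 → disc 7  [load 700/800]
  250 → disc 3  [load 800/800]
  200 → disc 2  [load 800/800]
  100 → disc 1  [load 800/800]
  100 → disc 4  [load 650/800]
7 discs opened.

7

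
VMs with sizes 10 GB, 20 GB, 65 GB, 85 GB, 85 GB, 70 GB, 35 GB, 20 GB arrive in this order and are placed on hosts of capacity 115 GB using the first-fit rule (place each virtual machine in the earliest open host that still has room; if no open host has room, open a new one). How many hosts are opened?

  10 → host 1 (new)  [load 10/115]
  20 → host 1  [load 30/115]
  65 → host 1  [load 95/115]
  85 → host 2 (new)  [load 85/115]
  85 → host 3 (new)  [load 85/115]
  70 → host 4 (new)  [load 70/115]
  35 → host 4  [load 105/115]
  20 → host 1  [load 115/115]
4 hosts opened.

4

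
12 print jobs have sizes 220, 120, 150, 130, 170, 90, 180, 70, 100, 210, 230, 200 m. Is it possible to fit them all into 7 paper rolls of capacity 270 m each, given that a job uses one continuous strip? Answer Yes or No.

No

Total = 1870 m; ⌈1870/270⌉ = 7.
The bound of 7 does not rule out 7, but exhaustive search shows no assignment into 7 paper rolls of capacity 270 m exists — the minimum is 8.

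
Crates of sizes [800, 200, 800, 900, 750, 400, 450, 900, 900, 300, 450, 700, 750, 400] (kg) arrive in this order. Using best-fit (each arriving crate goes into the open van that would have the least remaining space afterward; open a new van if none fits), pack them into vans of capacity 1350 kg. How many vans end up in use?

  800 → van 1 (new)  [load 800/1350]
  200 → van 1  [load 1000/1350]
  800 → van 2 (new)  [load 800/1350]
  900 → van 3 (new)  [load 900/1350]
  750 → van 4 (new)  [load 750/1350]
  400 → van 3  [load 1300/1350]
  450 → van 2  [load 1250/1350]
  900 → van 5 (new)  [load 900/1350]
  900 → van 6 (new)  [load 900/1350]
  300 → van 1  [load 1300/1350]
  450 → van 5  [load 1350/1350]
  700 → van 7 (new)  [load 700/1350]
  750 → van 8 (new)  [load 750/1350]
  400 → van 6  [load 1300/1350]
8 vans opened.

8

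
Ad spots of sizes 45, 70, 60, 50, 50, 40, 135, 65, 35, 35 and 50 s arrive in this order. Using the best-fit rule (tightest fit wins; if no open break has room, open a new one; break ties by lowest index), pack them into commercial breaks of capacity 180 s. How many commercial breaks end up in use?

4

  45 → break 1 (new)  [load 45/180]
  70 → break 1  [load 115/180]
  60 → break 1  [load 175/180]
  50 → break 2 (new)  [load 50/180]
  50 → break 2  [load 100/180]
  40 → break 2  [load 140/180]
  135 → break 3 (new)  [load 135/180]
  65 → break 4 (new)  [load 65/180]
  35 → break 2  [load 175/180]
  35 → break 3  [load 170/180]
  50 → break 4  [load 115/180]
4 commercial breaks opened.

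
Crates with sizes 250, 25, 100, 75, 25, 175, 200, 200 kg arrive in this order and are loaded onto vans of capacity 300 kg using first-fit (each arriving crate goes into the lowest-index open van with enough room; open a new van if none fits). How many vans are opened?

5

  250 → van 1 (new)  [load 250/300]
  25 → van 1  [load 275/300]
  100 → van 2 (new)  [load 100/300]
  75 → van 2  [load 175/300]
  25 → van 1  [load 300/300]
  175 → van 3 (new)  [load 175/300]
  200 → van 4 (new)  [load 200/300]
  200 → van 5 (new)  [load 200/300]
5 vans opened.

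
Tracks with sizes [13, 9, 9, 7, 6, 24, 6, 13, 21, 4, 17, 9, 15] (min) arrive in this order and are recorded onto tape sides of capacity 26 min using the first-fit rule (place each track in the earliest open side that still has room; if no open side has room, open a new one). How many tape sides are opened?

  13 → side 1 (new)  [load 13/26]
  9 → side 1  [load 22/26]
  9 → side 2 (new)  [load 9/26]
  7 → side 2  [load 16/26]
  6 → side 2  [load 22/26]
  24 → side 3 (new)  [load 24/26]
  6 → side 4 (new)  [load 6/26]
  13 → side 4  [load 19/26]
  21 → side 5 (new)  [load 21/26]
  4 → side 1  [load 26/26]
  17 → side 6 (new)  [load 17/26]
  9 → side 6  [load 26/26]
  15 → side 7 (new)  [load 15/26]
7 tape sides opened.

7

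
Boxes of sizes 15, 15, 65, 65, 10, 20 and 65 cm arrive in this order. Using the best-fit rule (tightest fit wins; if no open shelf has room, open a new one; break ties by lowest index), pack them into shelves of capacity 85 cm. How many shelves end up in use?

  15 → shelf 1 (new)  [load 15/85]
  15 → shelf 1  [load 30/85]
  65 → shelf 2 (new)  [load 65/85]
  65 → shelf 3 (new)  [load 65/85]
  10 → shelf 2  [load 75/85]
  20 → shelf 3  [load 85/85]
  65 → shelf 4 (new)  [load 65/85]
4 shelves opened.

4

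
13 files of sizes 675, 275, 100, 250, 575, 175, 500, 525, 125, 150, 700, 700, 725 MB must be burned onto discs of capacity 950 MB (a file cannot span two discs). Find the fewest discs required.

7

Total = 725 + 700 + 700 + 675 + 575 + 525 + 500 + 275 + 250 + 175 + 150 + 125 + 100 = 5475 MB.
Lower bound: ⌈5475/950⌉ = 6 discs.
Also, 7 files each exceed 475 MB, and no two of those can share a disc, so at least 7 discs are needed.
A packing using 7 discs:
  disc 1: 725 + 175 = 900
  disc 2: 700 + 250 = 950
  disc 3: 700 + 150 + 100 = 950
  disc 4: 675 + 275 = 950
  disc 5: 575 + 125 = 700
  disc 6: 525 = 525
  disc 7: 500 = 500
This matches the lower bound, so 7 is optimal.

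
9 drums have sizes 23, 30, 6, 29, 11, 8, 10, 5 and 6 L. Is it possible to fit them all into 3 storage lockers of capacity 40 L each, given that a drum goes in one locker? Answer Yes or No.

Total = 128 L; ⌈128/40⌉ = 4.
At least 4 storage lockers are required, but only 3 are allowed.

No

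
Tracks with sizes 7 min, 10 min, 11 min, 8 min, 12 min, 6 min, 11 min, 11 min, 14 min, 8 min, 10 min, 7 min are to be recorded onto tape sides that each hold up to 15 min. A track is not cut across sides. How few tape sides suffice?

10

Total = 14 + 12 + 11 + 11 + 11 + 10 + 10 + 8 + 8 + 7 + 7 + 6 = 115 min.
Lower bound: ⌈115/15⌉ = 8 tape sides.
Also, 9 tracks each exceed 15/2 min, and no two of those can share a side, so at least 9 tape sides are needed.
A packing using 10 tape sides:
  side 1: 14 = 14
  side 2: 12 = 12
  side 3: 11 = 11
  side 4: 11 = 11
  side 5: 11 = 11
  side 6: 10 = 10
  side 7: 10 = 10
  side 8: 8 + 7 = 15
  side 9: 8 + 7 = 15
  side 10: 6 = 6
No arrangement into 9 tape sides stays within capacity, so 10 is optimal.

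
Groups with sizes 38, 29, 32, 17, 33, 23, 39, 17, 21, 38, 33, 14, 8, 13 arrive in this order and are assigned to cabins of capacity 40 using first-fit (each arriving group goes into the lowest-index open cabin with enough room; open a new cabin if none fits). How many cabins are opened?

  38 → cabin 1 (new)  [load 38/40]
  29 → cabin 2 (new)  [load 29/40]
  32 → cabin 3 (new)  [load 32/40]
  17 → cabin 4 (new)  [load 17/40]
  33 → cabin 5 (new)  [load 33/40]
  23 → cabin 4  [load 40/40]
  39 → cabin 6 (new)  [load 39/40]
  17 → cabin 7 (new)  [load 17/40]
  21 → cabin 7  [load 38/40]
  38 → cabin 8 (new)  [load 38/40]
  33 → cabin 9 (new)  [load 33/40]
  14 → cabin 10 (new)  [load 14/40]
  8 → cabin 2  [load 37/40]
  13 → cabin 10  [load 27/40]
10 cabins opened.

10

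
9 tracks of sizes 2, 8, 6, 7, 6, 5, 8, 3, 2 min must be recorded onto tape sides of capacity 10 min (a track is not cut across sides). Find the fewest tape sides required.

6

Total = 8 + 8 + 7 + 6 + 6 + 5 + 3 + 2 + 2 = 47 min.
Lower bound: ⌈47/10⌉ = 5 tape sides.
A packing using 6 tape sides:
  side 1: 8 + 2 = 10
  side 2: 8 + 2 = 10
  side 3: 7 + 3 = 10
  side 4: 6 = 6
  side 5: 6 = 6
  side 6: 5 = 5
No arrangement into 5 tape sides stays within capacity, so 6 is optimal.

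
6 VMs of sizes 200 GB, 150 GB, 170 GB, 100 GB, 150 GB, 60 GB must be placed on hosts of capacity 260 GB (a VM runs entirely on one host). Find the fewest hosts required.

Total = 200 + 170 + 150 + 150 + 100 + 60 = 830 GB.
Lower bound: ⌈830/260⌉ = 4 hosts.
A packing using 4 hosts:
  host 1: 200 + 60 = 260
  host 2: 170 = 170
  host 3: 150 + 100 = 250
  host 4: 150 = 150
This matches the lower bound, so 4 is optimal.

4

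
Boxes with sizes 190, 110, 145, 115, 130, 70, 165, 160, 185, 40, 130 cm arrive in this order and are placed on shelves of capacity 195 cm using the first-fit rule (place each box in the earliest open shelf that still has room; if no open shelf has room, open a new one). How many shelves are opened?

  190 → shelf 1 (new)  [load 190/195]
  110 → shelf 2 (new)  [load 110/195]
  145 → shelf 3 (new)  [load 145/195]
  115 → shelf 4 (new)  [load 115/195]
  130 → shelf 5 (new)  [load 130/195]
  70 → shelf 2  [load 180/195]
  165 → shelf 6 (new)  [load 165/195]
  160 → shelf 7 (new)  [load 160/195]
  185 → shelf 8 (new)  [load 185/195]
  40 → shelf 3  [load 185/195]
  130 → shelf 9 (new)  [load 130/195]
9 shelves opened.

9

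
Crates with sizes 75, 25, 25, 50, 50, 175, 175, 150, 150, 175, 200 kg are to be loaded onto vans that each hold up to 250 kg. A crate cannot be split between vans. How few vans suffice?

6

Total = 200 + 175 + 175 + 175 + 150 + 150 + 75 + 50 + 50 + 25 + 25 = 1250 kg.
Lower bound: ⌈1250/250⌉ = 5 vans.
Also, 6 crates each exceed 125 kg, and no two of those can share a van, so at least 6 vans are needed.
A packing using 6 vans:
  van 1: 200 + 50 = 250
  van 2: 175 + 75 = 250
  van 3: 175 + 50 + 25 = 250
  van 4: 175 + 25 = 200
  van 5: 150 = 150
  van 6: 150 = 150
This matches the lower bound, so 6 is optimal.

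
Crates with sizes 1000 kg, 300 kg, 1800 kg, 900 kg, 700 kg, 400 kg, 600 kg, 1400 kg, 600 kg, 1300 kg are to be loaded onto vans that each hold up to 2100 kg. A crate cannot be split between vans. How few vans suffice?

Total = 1800 + 1400 + 1300 + 1000 + 900 + 700 + 600 + 600 + 400 + 300 = 9000 kg.
Lower bound: ⌈9000/2100⌉ = 5 vans.
A packing using 5 vans:
  van 1: 1800 + 300 = 2100
  van 2: 1400 + 700 = 2100
  van 3: 1300 + 600 = 1900
  van 4: 1000 + 900 = 1900
  van 5: 600 + 400 = 1000
This matches the lower bound, so 5 is optimal.

5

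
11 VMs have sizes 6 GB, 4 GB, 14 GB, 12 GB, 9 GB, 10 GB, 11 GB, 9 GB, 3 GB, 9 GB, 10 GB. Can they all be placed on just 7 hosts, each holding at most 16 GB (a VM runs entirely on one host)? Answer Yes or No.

No

Total = 97 GB; ⌈97/16⌉ = 7.
8 VMs each exceed half the capacity and cannot share a host, forcing at least 8 hosts.
At least 8 hosts are required, but only 7 are allowed.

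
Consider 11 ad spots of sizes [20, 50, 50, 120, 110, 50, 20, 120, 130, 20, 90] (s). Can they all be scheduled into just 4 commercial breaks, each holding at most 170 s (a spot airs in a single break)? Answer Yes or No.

No

Total = 780 s; ⌈780/170⌉ = 5.
At least 5 commercial breaks are required, but only 4 are allowed.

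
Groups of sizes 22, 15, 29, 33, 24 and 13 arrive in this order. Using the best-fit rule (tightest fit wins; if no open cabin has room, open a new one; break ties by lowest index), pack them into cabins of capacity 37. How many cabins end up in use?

4

  22 → cabin 1 (new)  [load 22/37]
  15 → cabin 1  [load 37/37]
  29 → cabin 2 (new)  [load 29/37]
  33 → cabin 3 (new)  [load 33/37]
  24 → cabin 4 (new)  [load 24/37]
  13 → cabin 4  [load 37/37]
4 cabins opened.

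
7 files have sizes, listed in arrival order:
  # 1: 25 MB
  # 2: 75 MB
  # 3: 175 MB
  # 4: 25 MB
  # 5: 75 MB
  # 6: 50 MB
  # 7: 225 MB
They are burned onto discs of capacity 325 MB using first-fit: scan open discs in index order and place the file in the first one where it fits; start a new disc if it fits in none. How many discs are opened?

3

  25 → disc 1 (new)  [load 25/325]
  75 → disc 1  [load 100/325]
  175 → disc 1  [load 275/325]
  25 → disc 1  [load 300/325]
  75 → disc 2 (new)  [load 75/325]
  50 → disc 2  [load 125/325]
  225 → disc 3 (new)  [load 225/325]
3 discs opened.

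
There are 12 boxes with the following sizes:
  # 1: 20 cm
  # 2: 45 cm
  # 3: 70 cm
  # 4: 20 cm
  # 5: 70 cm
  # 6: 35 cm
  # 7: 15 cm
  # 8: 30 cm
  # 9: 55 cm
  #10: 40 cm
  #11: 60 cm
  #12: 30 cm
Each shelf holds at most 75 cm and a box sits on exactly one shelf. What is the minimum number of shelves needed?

Total = 70 + 70 + 60 + 55 + 45 + 40 + 35 + 30 + 30 + 20 + 20 + 15 = 490 cm.
Lower bound: ⌈490/75⌉ = 7 shelves.
A packing using 7 shelves:
  shelf 1: 70 = 70
  shelf 2: 70 = 70
  shelf 3: 60 + 15 = 75
  shelf 4: 55 + 20 = 75
  shelf 5: 45 + 30 = 75
  shelf 6: 40 + 35 = 75
  shelf 7: 30 + 20 = 50
This matches the lower bound, so 7 is optimal.

7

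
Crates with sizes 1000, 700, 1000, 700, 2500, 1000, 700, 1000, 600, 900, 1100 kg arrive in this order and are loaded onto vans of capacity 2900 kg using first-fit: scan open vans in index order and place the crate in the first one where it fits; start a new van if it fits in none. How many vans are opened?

5

  1000 → van 1 (new)  [load 1000/2900]
  700 → van 1  [load 1700/2900]
  1000 → van 1  [load 2700/2900]
  700 → van 2 (new)  [load 700/2900]
  2500 → van 3 (new)  [load 2500/2900]
  1000 → van 2  [load 1700/2900]
  700 → van 2  [load 2400/2900]
  1000 → van 4 (new)  [load 1000/2900]
  600 → van 4  [load 1600/2900]
  900 → van 4  [load 2500/2900]
  1100 → van 5 (new)  [load 1100/2900]
5 vans opened.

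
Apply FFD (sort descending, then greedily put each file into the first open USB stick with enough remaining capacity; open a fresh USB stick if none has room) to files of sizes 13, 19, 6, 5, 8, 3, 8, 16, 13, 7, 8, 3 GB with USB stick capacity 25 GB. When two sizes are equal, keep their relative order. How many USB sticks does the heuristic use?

5

Sorted descending: 19, 16, 13, 13, 8, 8, 8, 7, 6, 5, 3, 3.
  19 → USB stick 1 (new)  [load 19/25]
  16 → USB stick 2 (new)  [load 16/25]
  13 → USB stick 3 (new)  [load 13/25]
  13 → USB stick 4 (new)  [load 13/25]
  8 → USB stick 2  [load 24/25]
  8 → USB stick 3  [load 21/25]
  8 → USB stick 4  [load 21/25]
  7 → USB stick 5 (new)  [load 7/25]
  6 → USB stick 1  [load 25/25]
  5 → USB stick 5  [load 12/25]
  3 → USB stick 3  [load 24/25]
  3 → USB stick 4  [load 24/25]
5 USB sticks opened.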